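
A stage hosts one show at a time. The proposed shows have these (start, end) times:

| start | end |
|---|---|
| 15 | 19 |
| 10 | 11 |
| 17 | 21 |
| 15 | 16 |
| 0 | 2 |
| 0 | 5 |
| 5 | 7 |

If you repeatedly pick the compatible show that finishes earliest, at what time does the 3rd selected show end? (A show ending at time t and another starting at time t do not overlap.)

Order by finish time; keep every interval that doesn't clash with the previous kept one.
Sorted by end: (0,2)  (0,5)  (5,7)  (10,11)  (15,16)  (15,19)  (17,21)
take (0,2); skip (0,5); take (5,7); take (10,11); take (15,16); skip (15,19); take (17,21).
Selected: (0,2) (5,7) (10,11) (15,16) (17,21)

11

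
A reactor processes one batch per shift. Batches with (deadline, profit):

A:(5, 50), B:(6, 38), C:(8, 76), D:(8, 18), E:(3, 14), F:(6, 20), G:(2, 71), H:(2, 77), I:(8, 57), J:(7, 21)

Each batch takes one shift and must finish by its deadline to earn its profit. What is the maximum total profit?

410

Sort by profit descending; place each in the latest free slot ≤ its deadline.
Profit order: H=77 C=76 G=71 I=57 A=50 B=38 J=21 F=20 D=18 E=14
Assign: H→slot 2, C→slot 8, G→slot 1, I→slot 7, A→slot 5, B→slot 6, J→slot 4, F→slot 3, D skipped, E skipped.
Slots: [1:G] [2:H] [3:F] [4:J] [5:A] [6:B] [7:I] [8:C]
Profit = 71 + 77 + 20 + 21 + 50 + 38 + 57 + 76 = 410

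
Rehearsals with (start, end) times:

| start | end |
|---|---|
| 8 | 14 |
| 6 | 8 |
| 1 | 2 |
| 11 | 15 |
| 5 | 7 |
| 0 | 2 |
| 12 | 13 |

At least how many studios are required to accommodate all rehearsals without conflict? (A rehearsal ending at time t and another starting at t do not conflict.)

3

The answer is the maximum number of intervals overlapping at any instant.
starts: [0, 1, 5, 6, 8, 11, 12]
ends:   [2, 2, 7, 8, 13, 14, 15]
s0→1 s1→2 e2→1 e2→0 s5→1 s6→2 e7→1 e8→0 s8→1 s11→2 s12→3  — peak 3.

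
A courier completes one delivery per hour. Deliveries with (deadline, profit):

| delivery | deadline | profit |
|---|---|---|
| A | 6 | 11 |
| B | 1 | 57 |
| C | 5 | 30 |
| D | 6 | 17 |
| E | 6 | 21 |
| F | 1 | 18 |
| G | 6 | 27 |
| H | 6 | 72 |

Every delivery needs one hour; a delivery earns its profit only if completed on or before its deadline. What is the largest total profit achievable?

By profit: H(d6,72), B(d1,57), C(d5,30), G(d6,27), E(d6,21), F(d1,18), D(d6,17), A(d6,11)
H→slot 6; B→slot 1; C→slot 5; G→slot 4; E→slot 3; F skipped; D→slot 2; A skipped.
Profit = 57 + 17 + 21 + 27 + 30 + 72 = 224

224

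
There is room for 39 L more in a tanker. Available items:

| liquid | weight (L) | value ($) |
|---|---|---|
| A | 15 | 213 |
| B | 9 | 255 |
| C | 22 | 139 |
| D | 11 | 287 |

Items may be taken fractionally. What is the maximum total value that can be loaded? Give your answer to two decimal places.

780.27

Ratios (sorted): B 28.33, D 26.09, A 14.20, C 6.32
take B (9 @ 255); take D (11 @ 287); take A (15 @ 213); take 4/22 of C → 25.27. Capacity used 39/39.
Total value = 780.27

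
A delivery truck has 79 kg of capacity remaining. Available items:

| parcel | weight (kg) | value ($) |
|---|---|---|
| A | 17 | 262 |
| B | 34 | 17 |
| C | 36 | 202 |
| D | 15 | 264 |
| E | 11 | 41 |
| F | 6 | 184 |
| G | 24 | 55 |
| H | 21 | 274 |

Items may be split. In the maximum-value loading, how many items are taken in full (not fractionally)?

Sort by value per unit weight and fill in that order.
Ratios (sorted): F 30.67, D 17.60, A 15.41, H 13.05, C 5.61, E 3.73, G 2.29, B 0.50
take F (6 @ 184); take D (15 @ 264); take A (17 @ 262); take H (21 @ 274); take 20/36 of C → 112.22. Capacity used 79/79.
4 item(s) taken whole; one partial (take 20/36 of C).

4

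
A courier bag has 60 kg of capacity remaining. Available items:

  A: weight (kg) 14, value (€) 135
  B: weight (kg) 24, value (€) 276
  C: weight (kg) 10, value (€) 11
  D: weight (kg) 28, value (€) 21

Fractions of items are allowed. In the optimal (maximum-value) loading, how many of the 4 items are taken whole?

Sort by value per unit weight and fill in that order.
Order: B (276/24=11.50) > A (135/14=9.64) > C (11/10=1.10) > D (21/28=0.75)
Fill: take B (24 @ 276) → take A (14 @ 135) → take C (10 @ 11) → take 12/28 of D → 9.00; 60/60 used.
3 item(s) taken whole; one partial (take 12/28 of D).

3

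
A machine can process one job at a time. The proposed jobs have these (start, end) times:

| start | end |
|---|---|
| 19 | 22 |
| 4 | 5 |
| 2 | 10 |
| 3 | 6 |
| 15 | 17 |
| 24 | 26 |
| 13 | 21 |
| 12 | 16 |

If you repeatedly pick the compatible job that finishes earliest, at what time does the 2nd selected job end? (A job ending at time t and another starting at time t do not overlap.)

16

By end time: (4,5), (3,6), (2,10), (12,16), (15,17), (13,21), (19,22), (24,26).
Pick (4,5); next start ≥ 5 → (12,16); next start ≥ 16 → (19,22); next start ≥ 22 → (24,26).
Selected: (4,5) (12,16) (19,22) (24,26)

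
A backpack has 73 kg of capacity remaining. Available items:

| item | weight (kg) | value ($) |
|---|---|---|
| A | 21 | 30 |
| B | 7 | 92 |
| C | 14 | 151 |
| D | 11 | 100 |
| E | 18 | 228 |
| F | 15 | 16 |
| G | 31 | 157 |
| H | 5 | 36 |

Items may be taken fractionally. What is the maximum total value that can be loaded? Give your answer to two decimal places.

698.16

Order: B (92/7=13.14) > E (228/18=12.67) > C (151/14=10.79) > D (100/11=9.09) > H (36/5=7.20) > G (157/31=5.06) > A (30/21=1.43) > F (16/15=1.07)
Fill: take B (7 @ 92) → take E (18 @ 228) → take C (14 @ 151) → take D (11 @ 100) → take H (5 @ 36) → take 18/31 of G → 91.16; 73/73 used.
Total value = 698.16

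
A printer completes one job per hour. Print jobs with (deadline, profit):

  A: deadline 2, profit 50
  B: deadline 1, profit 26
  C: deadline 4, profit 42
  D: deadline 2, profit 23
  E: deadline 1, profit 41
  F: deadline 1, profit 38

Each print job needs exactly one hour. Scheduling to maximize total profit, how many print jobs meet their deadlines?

Sort by profit descending; place each in the latest free slot ≤ its deadline.
Profit order: A=50 C=42 E=41 F=38 B=26 D=23
Assign: A→slot 2, C→slot 4, E→slot 1, F skipped, B skipped, D skipped.
Slots: [1:E] [2:A] [4:C]
3 of 6 scheduled.

3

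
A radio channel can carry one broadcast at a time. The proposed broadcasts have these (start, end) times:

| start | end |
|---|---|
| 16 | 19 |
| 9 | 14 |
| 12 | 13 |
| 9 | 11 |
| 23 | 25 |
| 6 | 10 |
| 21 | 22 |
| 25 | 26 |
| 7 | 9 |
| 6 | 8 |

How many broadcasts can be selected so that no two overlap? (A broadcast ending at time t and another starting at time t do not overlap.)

7

Greedy by earliest finish: after sorting by end time, pick each interval compatible with the last pick.
Sorted by end: (6,8)  (7,9)  (6,10)  (9,11)  (12,13)  (9,14)  (16,19)  (21,22)  (23,25)  (25,26)
take (6,8); skip (7,9); take (9,11); take (12,13); take (16,19); take (21,22); take (23,25); take (25,26).
Selected 7 broadcasts.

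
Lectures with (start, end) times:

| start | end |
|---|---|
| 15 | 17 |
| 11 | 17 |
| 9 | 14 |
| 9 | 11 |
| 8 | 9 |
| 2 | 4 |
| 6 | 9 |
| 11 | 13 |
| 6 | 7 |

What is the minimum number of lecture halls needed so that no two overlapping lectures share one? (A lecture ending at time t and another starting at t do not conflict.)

Events (time:±→running): 2:+→1 4:-→0 6:+→1 6:+→2 7:-→1 8:+→2 9:-→1 9:-→0 9:+→1 9:+→2 11:-→1 11:+→2 11:+→3 … peak 3.

3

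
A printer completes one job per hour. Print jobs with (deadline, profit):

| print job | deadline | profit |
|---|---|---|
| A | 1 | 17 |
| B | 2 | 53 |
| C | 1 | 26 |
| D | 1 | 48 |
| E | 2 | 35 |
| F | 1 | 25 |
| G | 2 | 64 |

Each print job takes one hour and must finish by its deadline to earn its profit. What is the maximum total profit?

Profit order: G=64 B=53 D=48 E=35 C=26 F=25 A=17
Assign: G→slot 2, B→slot 1, D skipped, E skipped, C skipped, F skipped, A skipped.
Slots: [1:B] [2:G]
Profit = 53 + 64 = 117

117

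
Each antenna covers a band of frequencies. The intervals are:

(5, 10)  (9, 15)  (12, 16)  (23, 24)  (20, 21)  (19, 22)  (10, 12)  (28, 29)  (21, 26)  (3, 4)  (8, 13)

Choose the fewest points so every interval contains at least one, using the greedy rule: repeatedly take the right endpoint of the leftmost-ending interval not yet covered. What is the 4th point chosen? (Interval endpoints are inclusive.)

21

Sort by right endpoint; whenever an interval is uncovered, place a point at its right end.
By right end: [3,4]  [5,10]  [10,12]  [8,13]  [9,15]  [12,16]  [20,21]  [19,22]  [23,24]  [21,26]  [28,29]
[3,4] uncovered → point at 4; [5,10] uncovered → point at 10; [12,16] uncovered → point at 16; [20,21] uncovered → point at 21; [23,24] uncovered → point at 24; [28,29] uncovered → point at 29.
Points: 4, 10, 16, 21, 24, 29 (6 total).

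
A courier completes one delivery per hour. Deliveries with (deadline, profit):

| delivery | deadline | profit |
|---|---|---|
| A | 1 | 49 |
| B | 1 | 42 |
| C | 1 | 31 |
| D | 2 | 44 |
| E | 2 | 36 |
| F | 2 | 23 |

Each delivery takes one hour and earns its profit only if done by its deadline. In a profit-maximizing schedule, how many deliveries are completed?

2

Take jobs in profit order; each goes to the latest open slot no later than its deadline.
Profit order: A=49 D=44 B=42 E=36 C=31 F=23
Assign: A→slot 1, D→slot 2, B skipped, E skipped, C skipped, F skipped.
Slots: [1:A] [2:D]
2 of 6 scheduled.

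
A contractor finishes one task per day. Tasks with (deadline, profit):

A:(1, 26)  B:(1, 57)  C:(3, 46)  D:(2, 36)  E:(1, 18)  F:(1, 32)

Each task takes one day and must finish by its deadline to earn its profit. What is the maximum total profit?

139

By profit: B(d1,57), C(d3,46), D(d2,36), F(d1,32), A(d1,26), E(d1,18)
B→slot 1; C→slot 3; D→slot 2; F skipped; A skipped; E skipped.
Profit = 57 + 36 + 46 = 139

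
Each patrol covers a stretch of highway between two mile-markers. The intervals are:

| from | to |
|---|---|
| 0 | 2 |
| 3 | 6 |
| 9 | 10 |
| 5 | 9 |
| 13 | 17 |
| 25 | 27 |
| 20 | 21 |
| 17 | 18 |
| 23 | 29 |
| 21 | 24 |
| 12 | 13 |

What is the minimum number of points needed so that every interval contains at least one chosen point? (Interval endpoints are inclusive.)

7

Sort by right endpoint; whenever an interval is uncovered, place a point at its right end.
Sorted: [0,2] [3,6] [5,9] [9,10] [12,13] [13,17] [17,18] [20,21] [21,24] [25,27] [23,29]
{[0,2]} hit by 2; {[3,6],[5,9]} hit by 6; {[9,10]} hit by 10; {[12,13],[13,17]} hit by 13; {[17,18]} hit by 18; {[20,21],[21,24]} hit by 21; {[25,27],[23,29]} hit by 27.
Points: 2, 6, 10, 13, 18, 21, 27 (7 total).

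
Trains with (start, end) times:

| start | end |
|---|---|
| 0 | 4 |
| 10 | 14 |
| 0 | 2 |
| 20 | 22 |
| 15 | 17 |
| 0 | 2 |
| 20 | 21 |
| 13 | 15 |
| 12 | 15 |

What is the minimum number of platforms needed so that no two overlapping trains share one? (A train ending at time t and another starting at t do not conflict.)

3

starts: [0, 0, 0, 10, 12, 13, 15, 20, 20]
ends:   [2, 2, 4, 14, 15, 15, 17, 21, 22]
s0→1 s0→2 s0→3  — peak 3.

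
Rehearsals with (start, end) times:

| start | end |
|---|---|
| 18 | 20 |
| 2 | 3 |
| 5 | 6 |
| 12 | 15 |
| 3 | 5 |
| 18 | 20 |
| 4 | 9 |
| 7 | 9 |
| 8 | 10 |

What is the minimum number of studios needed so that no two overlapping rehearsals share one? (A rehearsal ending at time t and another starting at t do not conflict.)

starts: [2, 3, 4, 5, 7, 8, 12, 18, 18]
ends:   [3, 5, 6, 9, 9, 10, 15, 20, 20]
s2→1 e3→0 s3→1 s4→2 e5→1 s5→2 e6→1 s7→2 s8→3  — peak 3.

3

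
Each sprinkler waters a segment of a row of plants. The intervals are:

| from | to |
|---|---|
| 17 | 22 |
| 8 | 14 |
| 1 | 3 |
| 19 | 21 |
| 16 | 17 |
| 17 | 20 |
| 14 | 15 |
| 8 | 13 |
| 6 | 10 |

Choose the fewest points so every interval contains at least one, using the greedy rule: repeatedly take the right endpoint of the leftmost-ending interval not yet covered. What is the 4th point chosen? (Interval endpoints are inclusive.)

By right end: [1,3]  [6,10]  [8,13]  [8,14]  [14,15]  [16,17]  [17,20]  [19,21]  [17,22]
[1,3] uncovered → point at 3; [6,10] uncovered → point at 10; [14,15] uncovered → point at 15; [16,17] uncovered → point at 17; [19,21] uncovered → point at 21.
Points: 3, 10, 15, 17, 21 (5 total).

17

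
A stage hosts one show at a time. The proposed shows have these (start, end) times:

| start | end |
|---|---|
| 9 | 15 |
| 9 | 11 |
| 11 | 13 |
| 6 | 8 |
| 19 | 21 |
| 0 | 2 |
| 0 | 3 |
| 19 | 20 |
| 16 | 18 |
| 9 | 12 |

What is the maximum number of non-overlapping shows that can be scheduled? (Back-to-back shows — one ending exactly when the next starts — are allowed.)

6

Sorted by end: (0,2)  (0,3)  (6,8)  (9,11)  (9,12)  (11,13)  (9,15)  (16,18)  (19,20)  (19,21)
take (0,2); skip (0,3); take (6,8); take (9,11); skip (9,12); take (11,13); take (16,18); take (19,20).
Selected 6 shows.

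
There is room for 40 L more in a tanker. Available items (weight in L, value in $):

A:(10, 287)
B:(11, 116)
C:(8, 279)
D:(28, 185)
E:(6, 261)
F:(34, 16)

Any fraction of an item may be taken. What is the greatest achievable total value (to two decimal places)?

976.04

Greedy by value/weight ratio, highest first.
Order: E (261/6=43.50) > C (279/8=34.88) > A (287/10=28.70) > B (116/11=10.55) > D (185/28=6.61) > F (16/34=0.47)
Fill: take E (6 @ 261) → take C (8 @ 279) → take A (10 @ 287) → take B (11 @ 116) → take 5/28 of D → 33.04; 40/40 used.
Total value = 976.04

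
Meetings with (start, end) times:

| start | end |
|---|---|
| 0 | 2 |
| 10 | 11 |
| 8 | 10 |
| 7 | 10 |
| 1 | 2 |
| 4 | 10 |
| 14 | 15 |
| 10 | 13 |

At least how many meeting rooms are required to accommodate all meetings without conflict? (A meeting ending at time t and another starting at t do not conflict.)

3

Events (time:±→running): 0:+→1 1:+→2 2:-→1 2:-→0 4:+→1 7:+→2 8:+→3 … peak 3.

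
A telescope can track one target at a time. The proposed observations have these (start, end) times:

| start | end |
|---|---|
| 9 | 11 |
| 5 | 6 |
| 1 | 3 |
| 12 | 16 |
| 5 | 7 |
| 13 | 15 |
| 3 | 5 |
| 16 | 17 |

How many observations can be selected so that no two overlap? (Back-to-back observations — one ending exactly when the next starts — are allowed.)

6

Order by finish time; keep every interval that doesn't clash with the previous kept one.
Sorted by end: (1,3)  (3,5)  (5,6)  (5,7)  (9,11)  (13,15)  (12,16)  (16,17)
take (1,3); take (3,5); take (5,6); skip (5,7); take (9,11); take (13,15); take (16,17).
Selected 6 observations.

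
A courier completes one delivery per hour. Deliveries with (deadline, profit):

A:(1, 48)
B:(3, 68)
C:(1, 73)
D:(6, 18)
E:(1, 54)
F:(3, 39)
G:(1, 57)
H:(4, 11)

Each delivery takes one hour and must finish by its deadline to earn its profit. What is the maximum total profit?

By profit: C(d1,73), B(d3,68), G(d1,57), E(d1,54), A(d1,48), F(d3,39), D(d6,18), H(d4,11)
C→slot 1; B→slot 3; G skipped; E skipped; A skipped; F→slot 2; D→slot 6; H→slot 4.
Profit = 73 + 39 + 68 + 11 + 18 = 209

209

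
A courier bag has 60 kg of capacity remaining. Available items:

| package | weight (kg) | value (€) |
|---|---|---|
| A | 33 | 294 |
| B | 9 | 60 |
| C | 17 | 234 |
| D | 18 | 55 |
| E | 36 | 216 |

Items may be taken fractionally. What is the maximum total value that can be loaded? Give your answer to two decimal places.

594.00

Greedy by value/weight ratio, highest first.
Ratios (sorted): C 13.76, A 8.91, B 6.67, E 6.00, D 3.06
take C (17 @ 234); take A (33 @ 294); take B (9 @ 60); take 1/36 of E → 6.00. Capacity used 60/60.
Total value = 594.00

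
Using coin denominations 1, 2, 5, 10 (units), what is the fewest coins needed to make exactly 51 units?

51 = 5×10 + 1×1
Total coins = 5 + 1 = 6

6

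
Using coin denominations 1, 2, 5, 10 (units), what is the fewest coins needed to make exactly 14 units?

3

14 = 1×10 + 2×2
Total coins = 1 + 2 = 3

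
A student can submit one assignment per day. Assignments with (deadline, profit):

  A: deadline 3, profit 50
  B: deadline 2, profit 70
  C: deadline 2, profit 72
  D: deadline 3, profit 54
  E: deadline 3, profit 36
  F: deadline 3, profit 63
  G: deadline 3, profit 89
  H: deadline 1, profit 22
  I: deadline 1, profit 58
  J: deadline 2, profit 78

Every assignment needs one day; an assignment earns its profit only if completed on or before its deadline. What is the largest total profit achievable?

Sort by profit descending; place each in the latest free slot ≤ its deadline.
Profit order: G=89 J=78 C=72 B=70 F=63 I=58 D=54 A=50 E=36 H=22
Assign: G→slot 3, J→slot 2, C→slot 1, B skipped, F skipped, I skipped, D skipped, A skipped, E skipped, H skipped.
Slots: [1:C] [2:J] [3:G]
Profit = 72 + 78 + 89 = 239

239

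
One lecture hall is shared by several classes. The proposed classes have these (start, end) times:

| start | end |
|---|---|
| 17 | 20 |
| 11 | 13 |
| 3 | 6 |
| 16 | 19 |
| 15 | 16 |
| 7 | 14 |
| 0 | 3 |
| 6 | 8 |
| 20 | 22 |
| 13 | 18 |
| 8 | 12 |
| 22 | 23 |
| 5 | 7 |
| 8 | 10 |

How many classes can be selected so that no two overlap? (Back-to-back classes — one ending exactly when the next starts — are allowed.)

Sorted by end: (0,3)  (3,6)  (5,7)  (6,8)  (8,10)  (8,12)  (11,13)  (7,14)  (15,16)  (13,18)  (16,19)  (17,20)  (20,22)  (22,23)
take (0,3); take (3,6); skip (5,7); take (6,8); take (8,10); take (11,13); skip (7,14); take (15,16); skip (13,18); take (16,19); skip (17,20); take (20,22); take (22,23).
Selected 9 classes.

9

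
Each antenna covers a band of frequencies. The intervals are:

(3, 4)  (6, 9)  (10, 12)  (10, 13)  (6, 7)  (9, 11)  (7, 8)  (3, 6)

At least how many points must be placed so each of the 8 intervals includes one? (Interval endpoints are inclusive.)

3

Sort by right endpoint; whenever an interval is uncovered, place a point at its right end.
By right end: [3,4]  [3,6]  [6,7]  [7,8]  [6,9]  [9,11]  [10,12]  [10,13]
[3,4] uncovered → point at 4; [6,7] uncovered → point at 7; [9,11] uncovered → point at 11.
Points: 4, 7, 11 (3 total).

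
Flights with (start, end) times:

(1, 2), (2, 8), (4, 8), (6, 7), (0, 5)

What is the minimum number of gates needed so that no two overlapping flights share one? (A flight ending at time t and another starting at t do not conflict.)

3

Count concurrent intervals with a sweep; the peak is the room count.
Events (time:±→running): 0:+→1 1:+→2 2:-→1 2:+→2 4:+→3 … peak 3.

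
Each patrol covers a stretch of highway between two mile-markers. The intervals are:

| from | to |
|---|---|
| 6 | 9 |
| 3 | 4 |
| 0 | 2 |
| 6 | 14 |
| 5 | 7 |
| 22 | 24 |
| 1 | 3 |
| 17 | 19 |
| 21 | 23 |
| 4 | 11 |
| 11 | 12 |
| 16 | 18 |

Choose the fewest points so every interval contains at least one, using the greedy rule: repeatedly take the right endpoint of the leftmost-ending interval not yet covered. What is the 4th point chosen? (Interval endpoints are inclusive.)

Process intervals by earliest right end; each time one isn't hit yet, stab at its right endpoint.
By right end: [0,2]  [1,3]  [3,4]  [5,7]  [6,9]  [4,11]  [11,12]  [6,14]  [16,18]  [17,19]  [21,23]  [22,24]
[0,2] uncovered → point at 2; [3,4] uncovered → point at 4; [5,7] uncovered → point at 7; [11,12] uncovered → point at 12; [16,18] uncovered → point at 18; [21,23] uncovered → point at 23.
Points: 2, 4, 7, 12, 18, 23 (6 total).

12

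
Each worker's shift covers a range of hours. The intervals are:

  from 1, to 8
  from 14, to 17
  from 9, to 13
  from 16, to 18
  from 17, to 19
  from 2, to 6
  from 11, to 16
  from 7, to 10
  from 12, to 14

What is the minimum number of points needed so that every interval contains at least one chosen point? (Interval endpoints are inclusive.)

By right end: [2,6]  [1,8]  [7,10]  [9,13]  [12,14]  [11,16]  [14,17]  [16,18]  [17,19]
[2,6] uncovered → point at 6; [7,10] uncovered → point at 10; [12,14] uncovered → point at 14; [16,18] uncovered → point at 18.
Points: 6, 10, 14, 18 (4 total).

4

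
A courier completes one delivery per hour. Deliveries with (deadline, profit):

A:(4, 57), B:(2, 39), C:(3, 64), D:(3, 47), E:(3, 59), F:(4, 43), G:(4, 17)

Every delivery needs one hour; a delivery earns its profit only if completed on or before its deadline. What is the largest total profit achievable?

227

Sort by profit descending; place each in the latest free slot ≤ its deadline.
By profit: C(d3,64), E(d3,59), A(d4,57), D(d3,47), F(d4,43), B(d2,39), G(d4,17)
C→slot 3; E→slot 2; A→slot 4; D→slot 1; F skipped; B skipped; G skipped.
Profit = 47 + 59 + 64 + 57 = 227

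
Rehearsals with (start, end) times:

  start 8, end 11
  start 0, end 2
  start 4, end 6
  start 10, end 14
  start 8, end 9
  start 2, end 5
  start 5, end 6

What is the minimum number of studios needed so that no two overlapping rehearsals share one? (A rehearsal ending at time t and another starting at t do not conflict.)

Count concurrent intervals with a sweep; the peak is the room count.
starts: [0, 2, 4, 5, 8, 8, 10]
ends:   [2, 5, 6, 6, 9, 11, 14]
s0→1 e2→0 s2→1 s4→2  — peak 2.

2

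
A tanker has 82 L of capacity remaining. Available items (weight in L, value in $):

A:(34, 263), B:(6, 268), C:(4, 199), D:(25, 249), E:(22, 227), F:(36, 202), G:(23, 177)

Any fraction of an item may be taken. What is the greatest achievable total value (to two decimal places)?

1136.38

Ratios (sorted): C 49.75, B 44.67, E 10.32, D 9.96, A 7.74, G 7.70, F 5.61
take C (4 @ 199); take B (6 @ 268); take E (22 @ 227); take D (25 @ 249); take 25/34 of A → 193.38. Capacity used 82/82.
Total value = 1136.38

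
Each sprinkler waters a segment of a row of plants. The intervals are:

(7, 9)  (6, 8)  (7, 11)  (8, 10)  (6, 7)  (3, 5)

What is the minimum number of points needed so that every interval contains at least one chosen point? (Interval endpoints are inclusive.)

3

Sort by right endpoint; whenever an interval is uncovered, place a point at its right end.
By right end: [3,5]  [6,7]  [6,8]  [7,9]  [8,10]  [7,11]
[3,5] uncovered → point at 5; [6,7] uncovered → point at 7; [8,10] uncovered → point at 10.
Points: 5, 7, 10 (3 total).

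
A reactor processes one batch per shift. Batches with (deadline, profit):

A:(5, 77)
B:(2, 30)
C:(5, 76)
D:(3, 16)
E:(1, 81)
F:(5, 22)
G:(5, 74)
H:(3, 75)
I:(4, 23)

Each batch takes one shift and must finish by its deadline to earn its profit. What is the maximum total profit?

383

Sort by profit descending; place each in the latest free slot ≤ its deadline.
Profit order: E=81 A=77 C=76 H=75 G=74 B=30 I=23 F=22 D=16
Assign: E→slot 1, A→slot 5, C→slot 4, H→slot 3, G→slot 2, B skipped, I skipped, F skipped, D skipped.
Slots: [1:E] [2:G] [3:H] [4:C] [5:A]
Profit = 81 + 74 + 75 + 76 + 77 = 383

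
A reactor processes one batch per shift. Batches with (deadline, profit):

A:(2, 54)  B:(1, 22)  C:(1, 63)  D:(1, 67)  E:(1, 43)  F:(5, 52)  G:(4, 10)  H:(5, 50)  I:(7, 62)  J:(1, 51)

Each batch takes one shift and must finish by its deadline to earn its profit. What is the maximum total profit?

Sort by profit descending; place each in the latest free slot ≤ its deadline.
By profit: D(d1,67), C(d1,63), I(d7,62), A(d2,54), F(d5,52), J(d1,51), H(d5,50), E(d1,43), B(d1,22), G(d4,10)
D→slot 1; C skipped; I→slot 7; A→slot 2; F→slot 5; J skipped; H→slot 4; E skipped; B skipped; G→slot 3.
Profit = 67 + 54 + 10 + 50 + 52 + 62 = 295

295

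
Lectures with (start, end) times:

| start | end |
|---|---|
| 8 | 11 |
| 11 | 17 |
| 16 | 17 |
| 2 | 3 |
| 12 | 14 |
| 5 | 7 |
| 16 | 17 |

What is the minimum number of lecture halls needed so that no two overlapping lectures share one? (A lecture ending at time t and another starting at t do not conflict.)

3

The answer is the maximum number of intervals overlapping at any instant.
starts: [2, 5, 8, 11, 12, 16, 16]
ends:   [3, 7, 11, 14, 17, 17, 17]
s2→1 e3→0 s5→1 e7→0 s8→1 e11→0 s11→1 s12→2 e14→1 s16→2 s16→3  — peak 3.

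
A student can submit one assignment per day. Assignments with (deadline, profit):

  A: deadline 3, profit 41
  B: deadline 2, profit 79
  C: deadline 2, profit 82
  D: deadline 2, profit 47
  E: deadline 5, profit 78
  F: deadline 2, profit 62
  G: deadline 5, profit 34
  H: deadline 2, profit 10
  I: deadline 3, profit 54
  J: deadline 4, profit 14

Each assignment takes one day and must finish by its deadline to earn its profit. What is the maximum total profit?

327

Profit order: C=82 B=79 E=78 F=62 I=54 D=47 A=41 G=34 J=14 H=10
Assign: C→slot 2, B→slot 1, E→slot 5, F skipped, I→slot 3, D skipped, A skipped, G→slot 4, J skipped, H skipped.
Slots: [1:B] [2:C] [3:I] [4:G] [5:E]
Profit = 79 + 82 + 54 + 34 + 78 = 327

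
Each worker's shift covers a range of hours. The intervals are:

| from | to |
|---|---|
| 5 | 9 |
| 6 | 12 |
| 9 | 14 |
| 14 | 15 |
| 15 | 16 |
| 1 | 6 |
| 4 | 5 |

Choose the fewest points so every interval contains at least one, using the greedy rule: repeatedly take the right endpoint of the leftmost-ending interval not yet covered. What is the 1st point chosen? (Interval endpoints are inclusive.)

5

Sort by right endpoint; whenever an interval is uncovered, place a point at its right end.
Sorted: [4,5] [1,6] [5,9] [6,12] [9,14] [14,15] [15,16]
{[4,5],[1,6],[5,9]} hit by 5; {[6,12],[9,14]} hit by 12; {[14,15],[15,16]} hit by 15.
Points: 5, 12, 15 (3 total).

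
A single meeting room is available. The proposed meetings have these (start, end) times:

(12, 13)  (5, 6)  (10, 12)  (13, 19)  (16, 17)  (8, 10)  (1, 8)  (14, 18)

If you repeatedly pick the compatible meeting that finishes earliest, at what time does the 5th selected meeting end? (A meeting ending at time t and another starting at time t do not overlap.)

Sort by end time and greedily take each interval whose start is ≥ the last chosen end.
Sorted by end: (5,6)  (1,8)  (8,10)  (10,12)  (12,13)  (16,17)  (14,18)  (13,19)
take (5,6); take (8,10); take (10,12); take (12,13); take (16,17).
Selected: (5,6) (8,10) (10,12) (12,13) (16,17)

17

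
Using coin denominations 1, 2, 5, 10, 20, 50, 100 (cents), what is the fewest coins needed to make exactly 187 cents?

Use the largest denomination that fits, subtract, and repeat.
187 = 1×100 + 1×50 + 1×20 + 1×10 + 1×5 + 1×2
Total coins = 1 + 1 + 1 + 1 + 1 + 1 = 6

6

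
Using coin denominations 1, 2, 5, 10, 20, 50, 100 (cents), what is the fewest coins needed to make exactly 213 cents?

5

213 − 2×100→13 − 1×10→3 − 1×2→1 − 1×1→0
Total coins = 2 + 1 + 1 + 1 = 5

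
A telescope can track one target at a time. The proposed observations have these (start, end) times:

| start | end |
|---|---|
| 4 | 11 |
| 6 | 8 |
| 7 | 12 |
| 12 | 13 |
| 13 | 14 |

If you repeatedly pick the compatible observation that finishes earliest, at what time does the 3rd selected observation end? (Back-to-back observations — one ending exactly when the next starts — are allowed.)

By end time: (6,8), (4,11), (7,12), (12,13), (13,14).
Pick (6,8); next start ≥ 8 → (12,13); next start ≥ 13 → (13,14).
Selected: (6,8) (12,13) (13,14)

14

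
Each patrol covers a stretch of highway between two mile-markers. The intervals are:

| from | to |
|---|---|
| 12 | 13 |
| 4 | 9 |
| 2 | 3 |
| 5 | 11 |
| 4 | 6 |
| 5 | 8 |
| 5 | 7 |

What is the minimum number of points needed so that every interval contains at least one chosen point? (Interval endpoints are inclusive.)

Process intervals by earliest right end; each time one isn't hit yet, stab at its right endpoint.
Sorted: [2,3] [4,6] [5,7] [5,8] [4,9] [5,11] [12,13]
{[2,3]} hit by 3; {[4,6],[5,7],[5,8],[4,9],[5,11]} hit by 6; {[12,13]} hit by 13.
Points: 3, 6, 13 (3 total).

3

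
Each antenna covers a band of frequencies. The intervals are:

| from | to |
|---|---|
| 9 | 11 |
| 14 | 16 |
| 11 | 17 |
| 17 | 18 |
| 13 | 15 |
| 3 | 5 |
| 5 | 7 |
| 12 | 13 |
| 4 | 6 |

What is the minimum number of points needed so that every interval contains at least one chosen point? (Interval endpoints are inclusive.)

5

Sort by right endpoint; whenever an interval is uncovered, place a point at its right end.
Sorted: [3,5] [4,6] [5,7] [9,11] [12,13] [13,15] [14,16] [11,17] [17,18]
{[3,5],[4,6],[5,7]} hit by 5; {[9,11]} hit by 11; {[12,13],[13,15]} hit by 13; {[14,16],[11,17]} hit by 16; {[17,18]} hit by 18.
Points: 5, 11, 13, 16, 18 (5 total).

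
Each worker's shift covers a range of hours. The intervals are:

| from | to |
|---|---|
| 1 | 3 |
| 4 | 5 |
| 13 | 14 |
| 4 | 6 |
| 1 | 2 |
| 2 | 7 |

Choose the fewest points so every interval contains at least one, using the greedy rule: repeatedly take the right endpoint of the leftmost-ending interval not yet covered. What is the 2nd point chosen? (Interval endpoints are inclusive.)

5

Sorted: [1,2] [1,3] [4,5] [4,6] [2,7] [13,14]
{[1,2],[1,3]} hit by 2; {[4,5],[4,6],[2,7]} hit by 5; {[13,14]} hit by 14.
Points: 2, 5, 14 (3 total).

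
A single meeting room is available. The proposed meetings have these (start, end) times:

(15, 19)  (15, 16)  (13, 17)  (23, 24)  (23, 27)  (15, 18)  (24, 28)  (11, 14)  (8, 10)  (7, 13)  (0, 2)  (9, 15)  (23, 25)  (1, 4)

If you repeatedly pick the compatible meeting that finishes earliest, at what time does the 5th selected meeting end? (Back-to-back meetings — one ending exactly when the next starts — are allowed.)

24

Sort by end time and greedily take each interval whose start is ≥ the last chosen end.
Sorted by end: (0,2)  (1,4)  (8,10)  (7,13)  (11,14)  (9,15)  (15,16)  (13,17)  (15,18)  (15,19)  (23,24)  (23,25)  (23,27)  (24,28)
take (0,2); take (8,10); skip (7,13); take (11,14); skip (9,15); take (15,16); take (23,24); skip (23,25); take (24,28).
Selected: (0,2) (8,10) (11,14) (15,16) (23,24) (24,28)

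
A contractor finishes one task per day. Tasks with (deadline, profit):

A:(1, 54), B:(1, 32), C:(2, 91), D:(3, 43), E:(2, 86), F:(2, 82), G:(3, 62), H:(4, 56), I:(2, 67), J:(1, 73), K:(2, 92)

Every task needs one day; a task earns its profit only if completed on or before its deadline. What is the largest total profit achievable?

301

Sort by profit descending; place each in the latest free slot ≤ its deadline.
Profit order: K=92 C=91 E=86 F=82 J=73 I=67 G=62 H=56 A=54 D=43 B=32
Assign: K→slot 2, C→slot 1, E skipped, F skipped, J skipped, I skipped, G→slot 3, H→slot 4, A skipped, D skipped, B skipped.
Slots: [1:C] [2:K] [3:G] [4:H]
Profit = 91 + 92 + 62 + 56 = 301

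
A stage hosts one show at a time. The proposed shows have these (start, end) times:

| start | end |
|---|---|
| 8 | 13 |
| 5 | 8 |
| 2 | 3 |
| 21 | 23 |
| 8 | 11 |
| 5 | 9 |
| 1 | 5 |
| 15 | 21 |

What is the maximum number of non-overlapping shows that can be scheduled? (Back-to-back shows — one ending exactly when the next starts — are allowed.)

Greedy by earliest finish: after sorting by end time, pick each interval compatible with the last pick.
By end time: (2,3), (1,5), (5,8), (5,9), (8,11), (8,13), (15,21), (21,23).
Pick (2,3); next start ≥ 3 → (5,8); next start ≥ 8 → (8,11); next start ≥ 11 → (15,21); next start ≥ 21 → (21,23).
Selected 5 shows.

5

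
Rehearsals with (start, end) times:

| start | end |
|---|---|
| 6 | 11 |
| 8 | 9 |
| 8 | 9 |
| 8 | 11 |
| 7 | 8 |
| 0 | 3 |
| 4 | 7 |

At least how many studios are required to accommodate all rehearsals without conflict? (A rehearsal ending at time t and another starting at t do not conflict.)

The answer is the maximum number of intervals overlapping at any instant.
Events (time:±→running): 0:+→1 3:-→0 4:+→1 6:+→2 7:-→1 7:+→2 8:-→1 8:+→2 8:+→3 8:+→4 … peak 4.

4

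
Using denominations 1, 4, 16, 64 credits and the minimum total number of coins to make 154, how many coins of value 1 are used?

2

Greedy: take as many of the largest coin as possible, then repeat with the remainder.
154 = 2×64 + 1×16 + 2×4 + 2×1
Count of 1: 2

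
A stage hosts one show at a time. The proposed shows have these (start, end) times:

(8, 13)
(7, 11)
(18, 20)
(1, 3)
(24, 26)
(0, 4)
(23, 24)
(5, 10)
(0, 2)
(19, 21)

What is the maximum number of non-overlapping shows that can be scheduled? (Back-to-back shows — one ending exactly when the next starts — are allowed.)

Sorted by end: (0,2)  (1,3)  (0,4)  (5,10)  (7,11)  (8,13)  (18,20)  (19,21)  (23,24)  (24,26)
take (0,2); skip (1,3); skip (0,4); take (5,10); skip (7,11); take (18,20); skip (19,21); take (23,24); take (24,26).
Selected 5 shows.

5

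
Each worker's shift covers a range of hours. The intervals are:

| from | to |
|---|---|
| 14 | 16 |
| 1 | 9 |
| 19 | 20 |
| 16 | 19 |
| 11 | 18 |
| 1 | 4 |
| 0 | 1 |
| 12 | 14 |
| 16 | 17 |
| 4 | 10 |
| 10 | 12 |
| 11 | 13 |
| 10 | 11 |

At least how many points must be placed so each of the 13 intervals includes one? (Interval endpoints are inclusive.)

5

By right end: [0,1]  [1,4]  [1,9]  [4,10]  [10,11]  [10,12]  [11,13]  [12,14]  [14,16]  [16,17]  [11,18]  [16,19]  [19,20]
[0,1] uncovered → point at 1; [4,10] uncovered → point at 10; [11,13] uncovered → point at 13; [14,16] uncovered → point at 16; [19,20] uncovered → point at 20.
Points: 1, 10, 13, 16, 20 (5 total).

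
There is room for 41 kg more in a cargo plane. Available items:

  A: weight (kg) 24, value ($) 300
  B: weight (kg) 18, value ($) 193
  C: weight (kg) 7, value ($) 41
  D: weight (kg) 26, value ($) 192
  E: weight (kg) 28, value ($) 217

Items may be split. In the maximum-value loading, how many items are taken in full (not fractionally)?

Greedy by value/weight ratio, highest first.
Order: A (300/24=12.50) > B (193/18=10.72) > E (217/28=7.75) > D (192/26=7.38) > C (41/7=5.86)
Fill: take A (24 @ 300) → take 17/18 of B → 182.28; 41/41 used.
1 item(s) taken whole; one partial (take 17/18 of B).

1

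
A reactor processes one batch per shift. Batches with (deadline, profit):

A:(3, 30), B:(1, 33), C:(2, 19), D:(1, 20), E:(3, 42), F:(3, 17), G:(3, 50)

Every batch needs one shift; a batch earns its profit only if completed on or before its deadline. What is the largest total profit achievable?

125

Profit order: G=50 E=42 B=33 A=30 D=20 C=19 F=17
Assign: G→slot 3, E→slot 2, B→slot 1, A skipped, D skipped, C skipped, F skipped.
Slots: [1:B] [2:E] [3:G]
Profit = 33 + 42 + 50 = 125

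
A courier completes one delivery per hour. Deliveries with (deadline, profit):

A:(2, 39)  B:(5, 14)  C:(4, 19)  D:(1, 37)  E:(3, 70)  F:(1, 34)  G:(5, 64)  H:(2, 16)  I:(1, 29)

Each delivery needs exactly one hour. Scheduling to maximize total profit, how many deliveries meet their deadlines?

5

Sort by profit descending; place each in the latest free slot ≤ its deadline.
Profit order: E=70 G=64 A=39 D=37 F=34 I=29 C=19 H=16 B=14
Assign: E→slot 3, G→slot 5, A→slot 2, D→slot 1, F skipped, I skipped, C→slot 4, H skipped, B skipped.
Slots: [1:D] [2:A] [3:E] [4:C] [5:G]
5 of 9 scheduled.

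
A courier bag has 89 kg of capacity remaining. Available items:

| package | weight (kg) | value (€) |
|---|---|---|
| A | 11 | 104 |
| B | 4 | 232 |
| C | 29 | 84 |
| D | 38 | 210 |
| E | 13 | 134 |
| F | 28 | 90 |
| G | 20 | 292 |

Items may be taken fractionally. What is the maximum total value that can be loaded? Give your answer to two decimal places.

981.64

Sort by value per unit weight and fill in that order.
Ratios (sorted): B 58.00, G 14.60, E 10.31, A 9.45, D 5.53, F 3.21, C 2.90
take B (4 @ 232); take G (20 @ 292); take E (13 @ 134); take A (11 @ 104); take D (38 @ 210); take 3/28 of F → 9.64. Capacity used 89/89.
Total value = 981.64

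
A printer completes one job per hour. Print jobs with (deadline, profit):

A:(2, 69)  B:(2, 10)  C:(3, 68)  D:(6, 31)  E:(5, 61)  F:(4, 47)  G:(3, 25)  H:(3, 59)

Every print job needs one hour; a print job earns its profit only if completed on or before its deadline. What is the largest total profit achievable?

Profit order: A=69 C=68 E=61 H=59 F=47 D=31 G=25 B=10
Assign: A→slot 2, C→slot 3, E→slot 5, H→slot 1, F→slot 4, D→slot 6, G skipped, B skipped.
Slots: [1:H] [2:A] [3:C] [4:F] [5:E] [6:D]
Profit = 59 + 69 + 68 + 47 + 61 + 31 = 335

335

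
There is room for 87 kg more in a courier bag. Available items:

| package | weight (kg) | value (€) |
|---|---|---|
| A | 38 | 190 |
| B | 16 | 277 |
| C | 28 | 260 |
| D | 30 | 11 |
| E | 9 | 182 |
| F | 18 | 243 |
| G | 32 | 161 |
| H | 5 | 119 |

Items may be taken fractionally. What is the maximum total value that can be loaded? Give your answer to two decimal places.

Greedy by value/weight ratio, highest first.
Ratios (sorted): H 23.80, E 20.22, B 17.31, F 13.50, C 9.29, G 5.03, A 5.00, D 0.37
take H (5 @ 119); take E (9 @ 182); take B (16 @ 277); take F (18 @ 243); take C (28 @ 260); take 11/32 of G → 55.34. Capacity used 87/87.
Total value = 1136.34

1136.34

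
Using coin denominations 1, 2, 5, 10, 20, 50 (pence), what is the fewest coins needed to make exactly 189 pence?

Greedy: take as many of the largest coin as possible, then repeat with the remainder.
189 = 3×50 + 1×20 + 1×10 + 1×5 + 2×2
Total coins = 3 + 1 + 1 + 1 + 2 = 8

8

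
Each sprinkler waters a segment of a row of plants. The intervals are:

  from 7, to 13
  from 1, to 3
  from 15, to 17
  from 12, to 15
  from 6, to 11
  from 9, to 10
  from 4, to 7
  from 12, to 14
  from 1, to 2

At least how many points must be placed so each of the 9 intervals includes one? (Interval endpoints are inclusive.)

By right end: [1,2]  [1,3]  [4,7]  [9,10]  [6,11]  [7,13]  [12,14]  [12,15]  [15,17]
[1,2] uncovered → point at 2; [4,7] uncovered → point at 7; [9,10] uncovered → point at 10; [12,14] uncovered → point at 14; [15,17] uncovered → point at 17.
Points: 2, 7, 10, 14, 17 (5 total).

5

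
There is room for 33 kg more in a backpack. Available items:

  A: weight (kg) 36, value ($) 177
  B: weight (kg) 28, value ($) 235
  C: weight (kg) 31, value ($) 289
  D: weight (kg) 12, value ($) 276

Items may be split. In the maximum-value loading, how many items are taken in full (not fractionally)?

1

Ratios (sorted): D 23.00, C 9.32, B 8.39, A 4.92
take D (12 @ 276); take 21/31 of C → 195.77. Capacity used 33/33.
1 item(s) taken whole; one partial (take 21/31 of C).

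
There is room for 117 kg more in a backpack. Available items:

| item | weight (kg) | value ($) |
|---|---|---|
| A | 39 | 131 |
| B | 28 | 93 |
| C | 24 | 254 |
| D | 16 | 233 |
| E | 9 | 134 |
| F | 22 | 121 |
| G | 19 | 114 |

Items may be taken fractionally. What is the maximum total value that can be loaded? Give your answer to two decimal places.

946.69

Sort by value per unit weight and fill in that order.
Ratios (sorted): E 14.89, D 14.56, C 10.58, G 6.00, F 5.50, A 3.36, B 3.32
take E (9 @ 134); take D (16 @ 233); take C (24 @ 254); take G (19 @ 114); take F (22 @ 121); take 27/39 of A → 90.69. Capacity used 117/117.
Total value = 946.69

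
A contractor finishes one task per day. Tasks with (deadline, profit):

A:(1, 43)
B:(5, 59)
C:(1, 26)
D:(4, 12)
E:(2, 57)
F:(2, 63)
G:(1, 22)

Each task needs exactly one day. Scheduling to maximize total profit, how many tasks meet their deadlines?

4

Take jobs in profit order; each goes to the latest open slot no later than its deadline.
By profit: F(d2,63), B(d5,59), E(d2,57), A(d1,43), C(d1,26), G(d1,22), D(d4,12)
F→slot 2; B→slot 5; E→slot 1; A skipped; C skipped; G skipped; D→slot 4.
4 of 7 scheduled.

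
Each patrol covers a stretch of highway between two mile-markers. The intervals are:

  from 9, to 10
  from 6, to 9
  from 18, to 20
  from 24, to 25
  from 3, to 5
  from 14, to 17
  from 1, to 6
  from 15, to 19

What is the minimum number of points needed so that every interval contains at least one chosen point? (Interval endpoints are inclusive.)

By right end: [3,5]  [1,6]  [6,9]  [9,10]  [14,17]  [15,19]  [18,20]  [24,25]
[3,5] uncovered → point at 5; [6,9] uncovered → point at 9; [14,17] uncovered → point at 17; [18,20] uncovered → point at 20; [24,25] uncovered → point at 25.
Points: 5, 9, 17, 20, 25 (5 total).

5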